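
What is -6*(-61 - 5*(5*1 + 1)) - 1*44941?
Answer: -44395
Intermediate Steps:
-6*(-61 - 5*(5*1 + 1)) - 1*44941 = -6*(-61 - 5*(5 + 1)) - 44941 = -6*(-61 - 5*6) - 44941 = -6*(-61 - 30) - 44941 = -6*(-91) - 44941 = 546 - 44941 = -44395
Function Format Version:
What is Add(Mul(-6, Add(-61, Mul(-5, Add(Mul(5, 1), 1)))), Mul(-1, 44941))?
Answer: -44395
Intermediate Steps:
Add(Mul(-6, Add(-61, Mul(-5, Add(Mul(5, 1), 1)))), Mul(-1, 44941)) = Add(Mul(-6, Add(-61, Mul(-5, Add(5, 1)))), -44941) = Add(Mul(-6, Add(-61, Mul(-5, 6))), -44941) = Add(Mul(-6, Add(-61, -30)), -44941) = Add(Mul(-6, -91), -44941) = Add(546, -44941) = -44395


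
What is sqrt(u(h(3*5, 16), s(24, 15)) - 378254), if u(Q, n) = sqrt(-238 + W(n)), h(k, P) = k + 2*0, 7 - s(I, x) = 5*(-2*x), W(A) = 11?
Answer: sqrt(-378254 + I*sqrt(227)) ≈ 0.01 + 615.02*I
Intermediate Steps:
s(I, x) = 7 + 10*x (s(I, x) = 7 - 5*(-2*x) = 7 - (-10)*x = 7 + 10*x)
h(k, P) = k (h(k, P) = k + 0 = k)
u(Q, n) = I*sqrt(227) (u(Q, n) = sqrt(-238 + 11) = sqrt(-227) = I*sqrt(227))
sqrt(u(h(3*5, 16), s(24, 15)) - 378254) = sqrt(I*sqrt(227) - 378254) = sqrt(-378254 + I*sqrt(227))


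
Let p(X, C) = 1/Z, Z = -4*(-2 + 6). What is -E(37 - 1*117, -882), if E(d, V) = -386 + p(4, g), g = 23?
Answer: 6177/16 ≈ 386.06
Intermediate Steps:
Z = -16 (Z = -4*4 = -16)
p(X, C) = -1/16 (p(X, C) = 1/(-16) = -1/16)
E(d, V) = -6177/16 (E(d, V) = -386 - 1/16 = -6177/16)
-E(37 - 1*117, -882) = -1*(-6177/16) = 6177/16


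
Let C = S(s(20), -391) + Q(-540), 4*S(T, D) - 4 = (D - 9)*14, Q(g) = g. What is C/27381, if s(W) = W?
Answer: -1939/27381 ≈ -0.070816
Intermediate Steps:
S(T, D) = -61/2 + 7*D/2 (S(T, D) = 1 + ((D - 9)*14)/4 = 1 + ((-9 + D)*14)/4 = 1 + (-126 + 14*D)/4 = 1 + (-63/2 + 7*D/2) = -61/2 + 7*D/2)
C = -1939 (C = (-61/2 + (7/2)*(-391)) - 540 = (-61/2 - 2737/2) - 540 = -1399 - 540 = -1939)
C/27381 = -1939/27381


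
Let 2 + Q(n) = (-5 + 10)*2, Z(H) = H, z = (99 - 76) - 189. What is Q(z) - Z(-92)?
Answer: 100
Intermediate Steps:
z = -166 (z = 23 - 189 = -166)
Q(n) = 8 (Q(n) = -2 + (-5 + 10)*2 = -2 + 5*2 = -2 + 10 = 8)
Q(z) - Z(-92) = 8 - 1*(-92) = 8 + 92 = 100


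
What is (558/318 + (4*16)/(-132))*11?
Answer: 2221/159 ≈ 13.969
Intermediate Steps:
(558/318 + (4*16)/(-132))*11 = (558*(1/318) + 64*(-1/132))*11 = (93/53 - 16/33)*11 = (2221/1749)*11 = 2221/159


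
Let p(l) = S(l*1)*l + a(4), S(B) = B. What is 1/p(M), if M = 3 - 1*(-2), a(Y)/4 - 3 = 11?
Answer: 1/81 ≈ 0.012346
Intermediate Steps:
a(Y) = 56 (a(Y) = 12 + 4*11 = 12 + 44 = 56)
M = 5 (M = 3 + 2 = 5)
p(l) = 56 + l² (p(l) = (l*1)*l + 56 = l*l + 56 = l² + 56 = 56 + l²)
1/p(M) = 1/(56 + 5²) = 1/(56 + 25) = 1/81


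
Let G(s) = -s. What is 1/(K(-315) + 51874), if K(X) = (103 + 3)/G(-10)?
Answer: 5/259423 ≈ 1.9274e-5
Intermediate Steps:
K(X) = 53/5 (K(X) = (103 + 3)/((-1*(-10))) = 106/10 = 106*(1/10) = 53/5)
1/(K(-315) + 51874) = 1/(53/5 + 51874) = 1/(259423/5) = 5/259423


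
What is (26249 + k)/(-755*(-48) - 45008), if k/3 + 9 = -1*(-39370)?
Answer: -36083/2192 ≈ -16.461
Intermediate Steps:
k = 118083 (k = -27 + 3*(-1*(-39370)) = -27 + 3*39370 = -27 + 118110 = 118083)
(26249 + k)/(-755*(-48) - 45008) = (26249 + 118083)/(-755*(-48) - 45008) = 144332/(36240 - 45008) = 144332/(-8768) = 144332*(-1/8768) = -36083/2192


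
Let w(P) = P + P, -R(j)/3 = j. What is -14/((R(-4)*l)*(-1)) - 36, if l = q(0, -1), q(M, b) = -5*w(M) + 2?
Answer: -425/12 ≈ -35.417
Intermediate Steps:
R(j) = -3*j
w(P) = 2*P
q(M, b) = 2 - 10*M (q(M, b) = -10*M + 2 = 2 - 10*M)
l = 2 (l = 2 - 10*0 = 2 + 0 = 2)
-14/((R(-4)*l)*(-1)) - 36 = -14/((-3*(-4)*2)*(-1)) - 36 = -14/((12*2)*(-1)) - 36 = -14/(24*(-1)) - 36 = -14/(-24) - 36 = -14*(-1)/24 - 36 = -1*(-7/12) - 36 = 7/12 - 36 = -425/12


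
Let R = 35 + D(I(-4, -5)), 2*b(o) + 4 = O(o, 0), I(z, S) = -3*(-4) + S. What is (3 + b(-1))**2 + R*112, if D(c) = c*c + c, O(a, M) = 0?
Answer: 10193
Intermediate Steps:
I(z, S) = 12 + S
b(o) = -2 (b(o) = -2 + (1/2)*0 = -2 + 0 = -2)
D(c) = c + c**2 (D(c) = c**2 + c = c + c**2)
R = 91 (R = 35 + (12 - 5)*(1 + (12 - 5)) = 35 + 7*(1 + 7) = 35 + 7*8 = 35 + 56 = 91)
(3 + b(-1))**2 + R*112 = (3 - 2)**2 + 91*112 = 1**2 + 10192 = 1 + 10192 = 10193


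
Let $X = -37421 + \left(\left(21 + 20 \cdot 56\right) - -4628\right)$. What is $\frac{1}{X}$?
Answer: $- \frac{1}{31652} \approx -3.1594 \cdot 10^{-5}$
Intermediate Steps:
$X = -31652$ ($X = -37421 + \left(\left(21 + 1120\right) + 4628\right) = -37421 + \left(1141 + 4628\right) = -37421 + 5769 = -31652$)
$\frac{1}{X} = \frac{1}{-31652} = - \frac{1}{31652}$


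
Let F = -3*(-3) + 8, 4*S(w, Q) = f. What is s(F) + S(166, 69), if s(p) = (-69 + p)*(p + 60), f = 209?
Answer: -15807/4 ≈ -3951.8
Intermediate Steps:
S(w, Q) = 209/4 (S(w, Q) = (1/4)*209 = 209/4)
F = 17 (F = 9 + 8 = 17)
s(p) = (-69 + p)*(60 + p)
s(F) + S(166, 69) = (-4140 + 17**2 - 9*17) + 209/4 = (-4140 + 289 - 153) + 209/4 = -4004 + 209/4 = -15807/4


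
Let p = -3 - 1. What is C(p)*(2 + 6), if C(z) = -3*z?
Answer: 96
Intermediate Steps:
p = -4
C(p)*(2 + 6) = (-3*(-4))*(2 + 6) = 12*8 = 96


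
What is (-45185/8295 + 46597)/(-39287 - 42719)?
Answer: -5521099/9717711 ≈ -0.56815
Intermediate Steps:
(-45185/8295 + 46597)/(-39287 - 42719) = (-45185*1/8295 + 46597)/(-82006) = (-1291/237 + 46597)*(-1/82006) = (11042198/237)*(-1/82006) = -5521099/9717711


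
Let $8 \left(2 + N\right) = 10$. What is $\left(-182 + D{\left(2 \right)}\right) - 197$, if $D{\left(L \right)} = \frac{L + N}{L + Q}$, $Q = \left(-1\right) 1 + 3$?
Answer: $- \frac{6059}{16} \approx -378.69$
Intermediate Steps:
$N = - \frac{3}{4}$ ($N = -2 + \frac{1}{8} \cdot 10 = -2 + \frac{5}{4} = - \frac{3}{4} \approx -0.75$)
$Q = 2$ ($Q = -1 + 3 = 2$)
$D{\left(L \right)} = \frac{- \frac{3}{4} + L}{2 + L}$ ($D{\left(L \right)} = \frac{L - \frac{3}{4}}{L + 2} = \frac{- \frac{3}{4} + L}{2 + L}$)
$\left(-182 + D{\left(2 \right)}\right) - 197 = \left(-182 + \frac{- \frac{3}{4} + 2}{2 + 2}\right) - 197 = \left(-182 + \frac{1}{4} \cdot \frac{5}{4}\right) - 197 = \left(-182 + \frac{5}{16}\right) - 197 = - \frac{2907}{16} - 197 = - \frac{6059}{16}$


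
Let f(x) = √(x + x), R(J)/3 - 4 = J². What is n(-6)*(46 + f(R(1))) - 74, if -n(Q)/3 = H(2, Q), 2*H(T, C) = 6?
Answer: -488 - 9*√30 ≈ -537.29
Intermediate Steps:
R(J) = 12 + 3*J²
H(T, C) = 3 (H(T, C) = (½)*6 = 3)
f(x) = √2*√x (f(x) = √(2*x) = √2*√x)
n(Q) = -9 (n(Q) = -3*3 = -9)
n(-6)*(46 + f(R(1))) - 74 = -9*(46 + √2*√(12 + 3*1²)) - 74 = -9*(46 + √2*√(12 + 3*1)) - 74 = -9*(46 + √2*√(12 + 3)) - 74 = -9*(46 + √2*√15) - 74 = -9*(46 + √30) - 74 = (-414 - 9*√30) - 74 = -488 - 9*√30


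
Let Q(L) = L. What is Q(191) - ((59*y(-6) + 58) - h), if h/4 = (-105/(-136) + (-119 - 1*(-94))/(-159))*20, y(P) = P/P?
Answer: 400972/2703 ≈ 148.34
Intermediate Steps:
y(P) = 1
h = 200950/2703 (h = 4*((-105/(-136) + (-119 - 1*(-94))/(-159))*20) = 4*((-105*(-1/136) + (-119 + 94)*(-1/159))*20) = 4*((105/136 - 25*(-1/159))*20) = 4*((105/136 + 25/159)*20) = 4*((20095/21624)*20) = 4*(100475/5406) = 200950/2703 ≈ 74.343)
Q(191) - ((59*y(-6) + 58) - h) = 191 - ((59*1 + 58) - 1*200950/2703) = 191 - ((59 + 58) - 200950/2703) = 191 - (117 - 200950/2703) = 191 - 1*115301/2703 = 191 - 115301/2703 = 400972/2703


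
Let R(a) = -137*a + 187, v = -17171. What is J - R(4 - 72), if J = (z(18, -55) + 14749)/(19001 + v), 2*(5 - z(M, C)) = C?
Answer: -34751417/3660 ≈ -9494.9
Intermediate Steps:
z(M, C) = 5 - C/2
R(a) = 187 - 137*a
J = 29563/3660 (J = ((5 - ½*(-55)) + 14749)/(19001 - 17171) = ((5 + 55/2) + 14749)/1830 = (65/2 + 14749)*(1/1830) = (29563/2)*(1/1830) = 29563/3660 ≈ 8.0773)
J - R(4 - 72) = 29563/3660 - (187 - 137*(4 - 72)) = 29563/3660 - (187 - 137*(-68)) = 29563/3660 - (187 + 9316) = 29563/3660 - 1*9503 = 29563/3660 - 9503 = -34751417/3660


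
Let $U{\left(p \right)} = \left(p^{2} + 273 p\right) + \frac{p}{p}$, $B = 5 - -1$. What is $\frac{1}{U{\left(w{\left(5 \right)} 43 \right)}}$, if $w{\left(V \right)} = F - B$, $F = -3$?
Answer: $\frac{1}{44119} \approx 2.2666 \cdot 10^{-5}$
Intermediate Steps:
$B = 6$ ($B = 5 + 1 = 6$)
$w{\left(V \right)} = -9$ ($w{\left(V \right)} = -3 - 6 = -9$)
$U{\left(p \right)} = 1 + p^{2} + 273 p$ ($U{\left(p \right)} = \left(p^{2} + 273 p\right) + 1 = 1 + p^{2} + 273 p$)
$\frac{1}{U{\left(w{\left(5 \right)} 43 \right)}} = \frac{1}{1 + \left(\left(-9\right) 43\right)^{2} + 273 \left(\left(-9\right) 43\right)} = \frac{1}{1 + \left(-387\right)^{2} + 273 \left(-387\right)} = \frac{1}{1 + 149769 - 105651} = \frac{1}{44119}$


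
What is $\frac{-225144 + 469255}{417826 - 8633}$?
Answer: $\frac{244111}{409193} \approx 0.59657$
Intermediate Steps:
$\frac{-225144 + 469255}{417826 - 8633} = \frac{244111}{409193}$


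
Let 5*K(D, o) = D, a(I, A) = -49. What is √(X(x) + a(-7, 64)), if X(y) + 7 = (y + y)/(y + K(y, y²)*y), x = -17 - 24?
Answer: I*√2026/6 ≈ 7.5019*I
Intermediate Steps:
K(D, o) = D/5
x = -41
X(y) = -7 + 2*y/(y + y²/5) (X(y) = -7 + (y + y)/(y + (y/5)*y) = -7 + (2*y)/(y + y²/5) = -7 + 2*y/(y + y²/5))
√(X(x) + a(-7, 64)) = √((-25 - 7*(-41))/(5 - 41) - 49) = √((-25 + 287)/(-36) - 49) = √(-1/36*262 - 49) = √(-131/18 - 49) = √(-1013/18) = I*√2026/6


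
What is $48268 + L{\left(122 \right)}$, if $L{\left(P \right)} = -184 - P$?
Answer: $47962$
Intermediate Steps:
$48268 + L{\left(122 \right)} = 48268 - 306 = 47962$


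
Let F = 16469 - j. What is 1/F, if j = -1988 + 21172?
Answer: -1/2715 ≈ -0.00036832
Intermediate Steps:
j = 19184
F = -2715 (F = 16469 - 1*19184 = 16469 - 19184 = -2715)
1/F = 1/(-2715) = -1/2715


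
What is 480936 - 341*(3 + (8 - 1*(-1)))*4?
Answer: 464568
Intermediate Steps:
480936 - 341*(3 + (8 - 1*(-1)))*4 = 480936 - 341*(3 + (8 + 1))*4 = 480936 - 341*(3 + 9)*4 = 480936 - 4092*4 = 480936 - 341*48 = 480936 - 16368 = 464568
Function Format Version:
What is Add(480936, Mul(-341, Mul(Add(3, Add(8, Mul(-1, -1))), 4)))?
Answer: 464568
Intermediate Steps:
Add(480936, Mul(-341, Mul(Add(3, Add(8, Mul(-1, -1))), 4))) = Add(480936, Mul(-341, Mul(Add(3, Add(8, 1)), 4))) = Add(480936, Mul(-341, Mul(Add(3, 9), 4))) = Add(480936, Mul(-341, Mul(12, 4))) = Add(480936, Mul(-341, 48)) = Add(480936, -16368) = 464568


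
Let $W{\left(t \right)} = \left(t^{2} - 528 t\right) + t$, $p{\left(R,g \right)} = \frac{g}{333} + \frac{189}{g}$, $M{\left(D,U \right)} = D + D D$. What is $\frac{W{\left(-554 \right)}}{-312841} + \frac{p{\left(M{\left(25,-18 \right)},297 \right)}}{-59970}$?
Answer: $- \frac{7308692707781}{3817878715695} \approx -1.9143$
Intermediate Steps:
$M{\left(D,U \right)} = D + D^{2}$
$p{\left(R,g \right)} = \frac{189}{g} + \frac{g}{333}$ ($p{\left(R,g \right)} = g \frac{1}{333} + \frac{189}{g} = \frac{g}{333} + \frac{189}{g} = \frac{189}{g} + \frac{g}{333}$)
$W{\left(t \right)} = t^{2} - 527 t$
$\frac{W{\left(-554 \right)}}{-312841} + \frac{p{\left(M{\left(25,-18 \right)},297 \right)}}{-59970} = \frac{\left(-554\right) \left(-527 - 554\right)}{-312841} + \frac{\frac{189}{297} + \frac{1}{333} \cdot 297}{-59970} = \left(-554\right) \left(-1081\right) \left(- \frac{1}{312841}\right) + \left(189 \cdot \frac{1}{297} + \frac{33}{37}\right) \left(- \frac{1}{59970}\right) = 598874 \left(- \frac{1}{312841}\right) + \left(\frac{7}{11} + \frac{33}{37}\right) \left(- \frac{1}{59970}\right) = - \frac{598874}{312841} + \frac{622}{407} \left(- \frac{1}{59970}\right) = - \frac{598874}{312841} - \frac{311}{12203895} = - \frac{7308692707781}{3817878715695}$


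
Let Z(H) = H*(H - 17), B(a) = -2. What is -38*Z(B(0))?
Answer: -1444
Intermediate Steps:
Z(H) = H*(-17 + H)
-38*Z(B(0)) = -(-76)*(-17 - 2) = -(-76)*(-19) = -38*38 = -1444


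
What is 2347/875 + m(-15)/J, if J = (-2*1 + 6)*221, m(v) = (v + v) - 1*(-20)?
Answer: 1032999/386750 ≈ 2.6710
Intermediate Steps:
m(v) = 20 + 2*v (m(v) = 2*v + 20 = 20 + 2*v)
J = 884 (J = (-2 + 6)*221 = 4*221 = 884)
2347/875 + m(-15)/J = 2347/875 + (20 + 2*(-15))/884 = 2347*(1/875) + (20 - 30)*(1/884) = 2347/875 - 10*1/884 = 2347/875 - 5/442 = 1032999/386750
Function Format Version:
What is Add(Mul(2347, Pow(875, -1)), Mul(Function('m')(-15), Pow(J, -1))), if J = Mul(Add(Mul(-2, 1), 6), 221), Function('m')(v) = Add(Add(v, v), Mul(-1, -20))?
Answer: Rational(1032999, 386750) ≈ 2.6710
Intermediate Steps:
Function('m')(v) = Add(20, Mul(2, v)) (Function('m')(v) = Add(Mul(2, v), 20) = Add(20, Mul(2, v)))
J = 884 (J = Mul(Add(-2, 6), 221) = Mul(4, 221) = 884)
Add(Mul(2347, Pow(875, -1)), Mul(Function('m')(-15), Pow(J, -1))) = Add(Mul(2347, Pow(875, -1)), Mul(Add(20, Mul(2, -15)), Pow(884, -1))) = Add(Mul(2347, Rational(1, 875)), Mul(Add(20, -30), Rational(1, 884))) = Add(Rational(2347, 875), Mul(-10, Rational(1, 884))) = Add(Rational(2347, 875), Rational(-5, 442)) = Rational(1032999, 386750)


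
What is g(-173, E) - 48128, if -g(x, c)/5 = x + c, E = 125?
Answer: -47888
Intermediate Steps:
g(x, c) = -5*c - 5*x (g(x, c) = -5*(x + c) = -5*(c + x) = -5*c - 5*x)
g(-173, E) - 48128 = (-5*125 - 5*(-173)) - 48128 = (-625 + 865) - 48128 = 240 - 48128 = -47888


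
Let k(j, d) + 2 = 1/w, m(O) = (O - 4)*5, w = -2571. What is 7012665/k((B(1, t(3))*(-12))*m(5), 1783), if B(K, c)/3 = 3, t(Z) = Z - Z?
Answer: -18029561715/5143 ≈ -3.5057e+6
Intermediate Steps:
t(Z) = 0
B(K, c) = 9 (B(K, c) = 3*3 = 9)
m(O) = -20 + 5*O (m(O) = (-4 + O)*5 = -20 + 5*O)
k(j, d) = -5143/2571 (k(j, d) = -2 + 1/(-2571) = -2 - 1/2571 = -5143/2571)
7012665/k((B(1, t(3))*(-12))*m(5), 1783) = 7012665/(-5143/2571) = 7012665*(-2571/5143) = -18029561715/5143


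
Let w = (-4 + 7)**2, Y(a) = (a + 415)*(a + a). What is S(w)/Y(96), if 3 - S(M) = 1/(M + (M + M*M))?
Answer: 37/1214136 ≈ 3.0474e-5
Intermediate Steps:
Y(a) = 2*a*(415 + a) (Y(a) = (415 + a)*(2*a) = 2*a*(415 + a))
w = 9 (w = 3**2 = 9)
S(M) = 3 - 1/(M**2 + 2*M) (S(M) = 3 - 1/(M + (M + M*M)) = 3 - 1/(M + (M + M**2)) = 3 - 1/(M**2 + 2*M))
S(w)/Y(96) = ((-1 + 3*9**2 + 6*9)/(9*(2 + 9)))/((2*96*(415 + 96))) = ((1/9)*(-1 + 3*81 + 54)/11)/((2*96*511)) = ((1/9)*(1/11)*(-1 + 243 + 54))/98112 = ((1/9)*(1/11)*296)*(1/98112) = (296/99)*(1/98112) = 37/1214136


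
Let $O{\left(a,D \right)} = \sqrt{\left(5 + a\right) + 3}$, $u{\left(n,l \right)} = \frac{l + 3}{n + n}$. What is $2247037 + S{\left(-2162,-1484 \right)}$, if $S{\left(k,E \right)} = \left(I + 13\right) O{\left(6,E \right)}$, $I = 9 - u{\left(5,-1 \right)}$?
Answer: $2247037 + \frac{109 \sqrt{14}}{5} \approx 2.2471 \cdot 10^{6}$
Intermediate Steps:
$u{\left(n,l \right)} = \frac{3 + l}{2 n}$
$I = \frac{44}{5}$ ($I = 9 - \frac{3 - 1}{2 \cdot 5} = 9 - \frac{1}{2} \cdot \frac{1}{5} \cdot 2 = 9 - \frac{1}{5} = \frac{44}{5} \approx 8.8$)
$O{\left(a,D \right)} = \sqrt{8 + a}$
$S{\left(k,E \right)} = \frac{109 \sqrt{14}}{5}$ ($S{\left(k,E \right)} = \left(\frac{44}{5} + 13\right) \sqrt{8 + 6} = \frac{109 \sqrt{14}}{5}$)
$2247037 + S{\left(-2162,-1484 \right)} = 2247037 + \frac{109 \sqrt{14}}{5}$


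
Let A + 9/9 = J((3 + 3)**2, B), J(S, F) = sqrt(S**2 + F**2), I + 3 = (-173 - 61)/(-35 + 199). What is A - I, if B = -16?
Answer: 281/82 + 4*sqrt(97) ≈ 42.822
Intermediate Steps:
I = -363/82 (I = -3 + (-173 - 61)/(-35 + 199) = -3 - 234/164 = -3 - 234*1/164 = -3 - 117/82 = -363/82 ≈ -4.4268)
J(S, F) = sqrt(F**2 + S**2)
A = -1 + 4*sqrt(97) (A = -1 + sqrt((-16)**2 + ((3 + 3)**2)**2) = -1 + sqrt(256 + (6**2)**2) = -1 + sqrt(256 + 36**2) = -1 + sqrt(256 + 1296) = -1 + sqrt(1552) = -1 + 4*sqrt(97) ≈ 38.395)
A - I = (-1 + 4*sqrt(97)) - 1*(-363/82) = (-1 + 4*sqrt(97)) + 363/82 = 281/82 + 4*sqrt(97)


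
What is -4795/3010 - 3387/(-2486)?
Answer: -12325/53449 ≈ -0.23059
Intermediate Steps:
-4795/3010 - 3387/(-2486) = -4795*1/3010 - 3387*(-1/2486) = -137/86 + 3387/2486 = -12325/53449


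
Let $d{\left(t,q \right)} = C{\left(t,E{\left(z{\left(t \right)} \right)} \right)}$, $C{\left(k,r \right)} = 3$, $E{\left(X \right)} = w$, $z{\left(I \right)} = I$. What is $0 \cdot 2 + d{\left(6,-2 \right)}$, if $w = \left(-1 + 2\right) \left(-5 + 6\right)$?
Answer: $3$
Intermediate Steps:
$w = 1$ ($w = 1 \cdot 1 = 1$)
$E{\left(X \right)} = 1$
$d{\left(t,q \right)} = 3$
$0 \cdot 2 + d{\left(6,-2 \right)} = 0 \cdot 2 + 3 = 0 + 3 = 3$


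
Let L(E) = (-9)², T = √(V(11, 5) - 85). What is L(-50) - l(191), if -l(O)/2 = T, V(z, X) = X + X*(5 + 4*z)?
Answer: 81 + 2*√165 ≈ 106.69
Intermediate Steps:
T = √165 (T = √(2*5*(3 + 2*11) - 85) = √(2*5*(3 + 22) - 85) = √(2*5*25 - 85) = √(250 - 85) = √165 ≈ 12.845)
l(O) = -2*√165
L(E) = 81
L(-50) - l(191) = 81 - (-2)*√165 = 81 + 2*√165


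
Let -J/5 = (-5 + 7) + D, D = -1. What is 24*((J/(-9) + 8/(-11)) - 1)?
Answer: -928/33 ≈ -28.121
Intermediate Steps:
J = -5 (J = -5*((-5 + 7) - 1) = -5*(2 - 1) = -5*1 = -5)
24*((J/(-9) + 8/(-11)) - 1) = 24*((-5/(-9) + 8/(-11)) - 1) = 24*((-5*(-1/9) + 8*(-1/11)) - 1) = 24*((5/9 - 8/11) - 1) = 24*(-17/99 - 1) = 24*(-116/99) = -928/33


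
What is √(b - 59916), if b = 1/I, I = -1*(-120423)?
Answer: 29*I*√1033155520701/120423 ≈ 244.78*I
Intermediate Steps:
I = 120423
b = 1/120423 ≈ 8.3041e-6
√(b - 59916) = √(1/120423 - 59916) = √(-7215264467/120423) = 29*I*√1033155520701/120423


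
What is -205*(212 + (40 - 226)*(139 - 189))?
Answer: -1949960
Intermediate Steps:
-205*(212 + (40 - 226)*(139 - 189)) = -205*(212 - 186*(-50)) = -205*(212 + 9300) = -205*9512 = -1949960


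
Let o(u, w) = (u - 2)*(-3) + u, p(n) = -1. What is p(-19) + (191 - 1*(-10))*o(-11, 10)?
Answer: 5627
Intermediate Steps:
o(u, w) = 6 - 2*u (o(u, w) = (-2 + u)*(-3) + u = (6 - 3*u) + u = 6 - 2*u)
p(-19) + (191 - 1*(-10))*o(-11, 10) = -1 + (191 - 1*(-10))*(6 - 2*(-11)) = -1 + (191 + 10)*(6 + 22) = -1 + 201*28 = -1 + 5628 = 5627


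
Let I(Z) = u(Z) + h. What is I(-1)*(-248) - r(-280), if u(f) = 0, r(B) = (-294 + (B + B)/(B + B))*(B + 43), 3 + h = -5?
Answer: -67457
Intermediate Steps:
h = -8 (h = -3 - 5 = -8)
r(B) = -12599 - 293*B (r(B) = (-294 + (2*B)/((2*B)))*(43 + B) = (-294 + (2*B)*(1/(2*B)))*(43 + B) = (-294 + 1)*(43 + B) = -293*(43 + B) = -12599 - 293*B)
I(Z) = -8 (I(Z) = 0 - 8 = -8)
I(-1)*(-248) - r(-280) = -8*(-248) - (-12599 - 293*(-280)) = 1984 - (-12599 + 82040) = 1984 - 1*69441 = 1984 - 69441 = -67457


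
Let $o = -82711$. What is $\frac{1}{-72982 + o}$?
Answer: $- \frac{1}{155693} \approx -6.4229 \cdot 10^{-6}$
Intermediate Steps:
$\frac{1}{-72982 + o} = \frac{1}{-72982 - 82711} = \frac{1}{-155693} = - \frac{1}{155693}$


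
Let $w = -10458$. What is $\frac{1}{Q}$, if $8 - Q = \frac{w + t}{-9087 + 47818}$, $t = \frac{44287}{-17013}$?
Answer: $\frac{658930503}{5449410265} \approx 0.12092$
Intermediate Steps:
$t = - \frac{44287}{17013}$ ($t = 44287 \left(- \frac{1}{17013}\right) = - \frac{44287}{17013} \approx -2.6031$)
$Q = \frac{5449410265}{658930503}$ ($Q = 8 - \frac{-10458 - \frac{44287}{17013}}{-9087 + 47818} = 8 - - \frac{177966241}{17013 \cdot 38731} = 8 - \left(- \frac{177966241}{17013}\right) \frac{1}{38731} = 8 - - \frac{177966241}{658930503} = 8 + \frac{177966241}{658930503} = \frac{5449410265}{658930503} \approx 8.2701$)
$\frac{1}{Q} = \frac{1}{\frac{5449410265}{658930503}} = \frac{658930503}{5449410265}$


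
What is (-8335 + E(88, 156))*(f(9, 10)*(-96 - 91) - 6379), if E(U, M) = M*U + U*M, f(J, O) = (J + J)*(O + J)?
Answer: -1344837293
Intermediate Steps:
f(J, O) = 2*J*(J + O) (f(J, O) = (2*J)*(J + O) = 2*J*(J + O))
E(U, M) = 2*M*U (E(U, M) = M*U + M*U = 2*M*U)
(-8335 + E(88, 156))*(f(9, 10)*(-96 - 91) - 6379) = (-8335 + 2*156*88)*((2*9*(9 + 10))*(-96 - 91) - 6379) = (-8335 + 27456)*((2*9*19)*(-187) - 6379) = 19121*(342*(-187) - 6379) = 19121*(-63954 - 6379) = 19121*(-70333) = -1344837293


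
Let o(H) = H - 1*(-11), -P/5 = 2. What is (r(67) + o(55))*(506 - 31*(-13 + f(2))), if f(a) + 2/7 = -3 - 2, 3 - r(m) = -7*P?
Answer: -7510/7 ≈ -1072.9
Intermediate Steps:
P = -10 (P = -5*2 = -10)
r(m) = -67 (r(m) = 3 - (-7)*(-10) = 3 - 1*70 = 3 - 70 = -67)
o(H) = 11 + H (o(H) = H + 11 = 11 + H)
f(a) = -37/7 (f(a) = -2/7 + (-3 - 2) = -2/7 - 5 = -37/7)
(r(67) + o(55))*(506 - 31*(-13 + f(2))) = (-67 + (11 + 55))*(506 - 31*(-13 - 37/7)) = (-67 + 66)*(506 - 31*(-128/7)) = -(506 + 3968/7) = -1*7510/7 = -7510/7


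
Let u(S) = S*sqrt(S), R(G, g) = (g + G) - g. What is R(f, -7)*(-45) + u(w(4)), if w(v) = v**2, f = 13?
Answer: -521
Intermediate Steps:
R(G, g) = G (R(G, g) = (G + g) - g = G)
u(S) = S**(3/2)
R(f, -7)*(-45) + u(w(4)) = 13*(-45) + (4**2)**(3/2) = -585 + 16**(3/2) = -585 + 64 = -521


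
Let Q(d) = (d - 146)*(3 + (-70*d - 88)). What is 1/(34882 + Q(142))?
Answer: 1/74982 ≈ 1.3337e-5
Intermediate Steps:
Q(d) = (-146 + d)*(-85 - 70*d) (Q(d) = (-146 + d)*(3 + (-88 - 70*d)) = (-146 + d)*(-85 - 70*d))
1/(34882 + Q(142)) = 1/(34882 + (12410 - 70*142² + 10135*142)) = 1/(34882 + (12410 - 70*20164 + 1439170)) = 1/(34882 + (12410 - 1411480 + 1439170)) = 1/(34882 + 40100) = 1/74982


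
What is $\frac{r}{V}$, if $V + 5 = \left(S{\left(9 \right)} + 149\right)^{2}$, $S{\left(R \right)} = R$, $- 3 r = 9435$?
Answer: $- \frac{3145}{24959} \approx -0.12601$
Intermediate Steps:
$r = -3145$ ($r = \left(- \frac{1}{3}\right) 9435 = -3145$)
$V = 24959$ ($V = -5 + \left(9 + 149\right)^{2} = -5 + 158^{2} = -5 + 24964 = 24959$)
$\frac{r}{V} = - \frac{3145}{24959}$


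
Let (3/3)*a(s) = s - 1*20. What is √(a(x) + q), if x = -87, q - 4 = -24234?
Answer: I*√24337 ≈ 156.0*I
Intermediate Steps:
q = -24230 (q = 4 - 24234 = -24230)
a(s) = -20 + s (a(s) = s - 1*20 = s - 20 = -20 + s)
√(a(x) + q) = √((-20 - 87) - 24230) = √(-107 - 24230) = √(-24337) = I*√24337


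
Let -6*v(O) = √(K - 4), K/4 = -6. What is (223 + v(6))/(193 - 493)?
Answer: -223/300 + I*√7/900 ≈ -0.74333 + 0.0029397*I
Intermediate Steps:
K = -24 (K = 4*(-6) = -24)
v(O) = -I*√7/3 (v(O) = -√(-24 - 4)/6 = -I*√7/3)
(223 + v(6))/(193 - 493) = (223 - I*√7/3)/(193 - 493) = (223 - I*√7/3)/(-300) = (223 - I*√7/3)*(-1/300) = -223/300 + I*√7/900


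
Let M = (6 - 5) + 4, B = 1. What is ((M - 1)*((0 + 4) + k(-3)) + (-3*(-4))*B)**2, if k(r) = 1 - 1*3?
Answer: 400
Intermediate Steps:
k(r) = -2 (k(r) = 1 - 3 = -2)
M = 5 (M = 1 + 4 = 5)
((M - 1)*((0 + 4) + k(-3)) + (-3*(-4))*B)**2 = ((5 - 1)*((0 + 4) - 2) - 3*(-4)*1)**2 = (4*(4 - 2) + 12*1)**2 = (4*2 + 12)**2 = (8 + 12)**2 = 20**2 = 400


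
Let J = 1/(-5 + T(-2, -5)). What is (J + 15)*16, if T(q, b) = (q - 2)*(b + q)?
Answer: 5536/23 ≈ 240.70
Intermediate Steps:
T(q, b) = (-2 + q)*(b + q)
J = 1/23 (J = 1/(-5 + ((-2)² - 2*(-5) - 2*(-2) - 5*(-2))) = 1/(-5 + (4 + 10 + 4 + 10)) = 1/(-5 + 28) = 1/23 ≈ 0.043478)
(J + 15)*16 = (1/23 + 15)*16 = (346/23)*16 = 5536/23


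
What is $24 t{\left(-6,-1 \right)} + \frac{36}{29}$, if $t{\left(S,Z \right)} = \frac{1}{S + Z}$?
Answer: $- \frac{444}{203} \approx -2.1872$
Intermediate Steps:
$24 t{\left(-6,-1 \right)} + \frac{36}{29} = \frac{24}{-6 - 1} + \frac{36}{29} = \frac{24}{-7} + 36 \cdot \frac{1}{29} = 24 \left(- \frac{1}{7}\right) + \frac{36}{29} = - \frac{24}{7} + \frac{36}{29} = - \frac{444}{203}$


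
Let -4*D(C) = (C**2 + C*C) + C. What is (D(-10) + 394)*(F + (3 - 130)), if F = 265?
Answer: 47817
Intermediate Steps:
D(C) = -C**2/2 - C/4 (D(C) = -((C**2 + C*C) + C)/4 = -((C**2 + C**2) + C)/4 = -(2*C**2 + C)/4 = -(C + 2*C**2)/4 = -C**2/2 - C/4)
(D(-10) + 394)*(F + (3 - 130)) = (-1/4*(-10)*(1 + 2*(-10)) + 394)*(265 + (3 - 130)) = (-1/4*(-10)*(1 - 20) + 394)*(265 - 127) = (-1/4*(-10)*(-19) + 394)*138 = (-95/2 + 394)*138 = (693/2)*138 = 47817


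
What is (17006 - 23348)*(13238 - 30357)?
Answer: 108568698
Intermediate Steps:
(17006 - 23348)*(13238 - 30357) = -6342*(-17119) = 108568698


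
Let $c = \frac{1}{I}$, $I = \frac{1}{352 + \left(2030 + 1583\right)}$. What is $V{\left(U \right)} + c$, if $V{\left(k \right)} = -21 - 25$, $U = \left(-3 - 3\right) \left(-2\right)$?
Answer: $3919$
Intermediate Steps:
$I = \frac{1}{3965}$ ($I = \frac{1}{352 + 3613} = \frac{1}{3965} \approx 0.00025221$)
$c = 3965$ ($c = \frac{1}{\frac{1}{3965}} = 3965$)
$U = 12$ ($U = \left(-6\right) \left(-2\right) = 12$)
$V{\left(k \right)} = -46$ ($V{\left(k \right)} = -21 - 25 = -46$)
$V{\left(U \right)} + c = -46 + 3965 = 3919$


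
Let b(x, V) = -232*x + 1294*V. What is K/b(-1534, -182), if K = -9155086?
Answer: -4577543/60190 ≈ -76.052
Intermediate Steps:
K/b(-1534, -182) = -9155086/(-232*(-1534) + 1294*(-182)) = -9155086/(355888 - 235508) = -9155086/120380 = -9155086*1/120380 = -4577543/60190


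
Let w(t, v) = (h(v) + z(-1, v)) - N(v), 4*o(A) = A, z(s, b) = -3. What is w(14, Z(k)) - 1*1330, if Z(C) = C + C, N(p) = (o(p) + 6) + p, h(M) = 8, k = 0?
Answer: -1331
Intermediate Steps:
o(A) = A/4
N(p) = 6 + 5*p/4 (N(p) = (p/4 + 6) + p = (6 + p/4) + p = 6 + 5*p/4)
Z(C) = 2*C
w(t, v) = -1 - 5*v/4 (w(t, v) = (8 - 3) - (6 + 5*v/4) = 5 + (-6 - 5*v/4) = -1 - 5*v/4)
w(14, Z(k)) - 1*1330 = (-1 - 5*0/2) - 1*1330 = (-1 - 5/4*0) - 1330 = (-1 + 0) - 1330 = -1 - 1330 = -1331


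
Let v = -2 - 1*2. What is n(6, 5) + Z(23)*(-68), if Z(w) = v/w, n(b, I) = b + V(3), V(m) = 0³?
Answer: 410/23 ≈ 17.826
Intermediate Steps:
V(m) = 0
v = -4 (v = -2 - 2 = -4)
n(b, I) = b (n(b, I) = b + 0 = b)
Z(w) = -4/w
n(6, 5) + Z(23)*(-68) = 6 - 4/23*(-68) = 6 + 272/23 = 410/23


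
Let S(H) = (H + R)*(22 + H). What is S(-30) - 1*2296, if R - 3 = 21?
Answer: -2248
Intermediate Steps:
R = 24 (R = 3 + 21 = 24)
S(H) = (22 + H)*(24 + H) (S(H) = (H + 24)*(22 + H) = (24 + H)*(22 + H) = (22 + H)*(24 + H))
S(-30) - 1*2296 = (528 + (-30)² + 46*(-30)) - 1*2296 = (528 + 900 - 1380) - 2296 = 48 - 2296 = -2248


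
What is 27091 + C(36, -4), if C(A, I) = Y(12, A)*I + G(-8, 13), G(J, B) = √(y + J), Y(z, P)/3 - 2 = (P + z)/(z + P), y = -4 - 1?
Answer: 27055 + I*√13 ≈ 27055.0 + 3.6056*I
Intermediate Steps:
y = -5
Y(z, P) = 9 (Y(z, P) = 6 + 3*((P + z)/(z + P)) = 6 + 3*((P + z)/(P + z)) = 6 + 3*1 = 6 + 3 = 9)
G(J, B) = √(-5 + J)
C(A, I) = 9*I + I*√13 (C(A, I) = 9*I + √(-5 - 8) = 9*I + √(-13) = 9*I + I*√13)
27091 + C(36, -4) = 27091 + (9*(-4) + I*√13) = 27091 + (-36 + I*√13) = 27055 + I*√13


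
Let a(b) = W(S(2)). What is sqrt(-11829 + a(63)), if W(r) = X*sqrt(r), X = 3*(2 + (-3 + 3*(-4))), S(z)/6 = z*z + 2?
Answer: I*sqrt(12063) ≈ 109.83*I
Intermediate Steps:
S(z) = 12 + 6*z**2 (S(z) = 6*(z*z + 2) = 6*(z**2 + 2) = 6*(2 + z**2) = 12 + 6*z**2)
X = -39 (X = 3*(2 + (-3 - 12)) = 3*(2 - 15) = 3*(-13) = -39)
W(r) = -39*sqrt(r)
a(b) = -234 (a(b) = -39*sqrt(12 + 6*2**2) = -39*sqrt(12 + 6*4) = -39*sqrt(12 + 24) = -39*sqrt(36) = -39*6 = -234)
sqrt(-11829 + a(63)) = sqrt(-11829 - 234) = sqrt(-12063) = I*sqrt(12063)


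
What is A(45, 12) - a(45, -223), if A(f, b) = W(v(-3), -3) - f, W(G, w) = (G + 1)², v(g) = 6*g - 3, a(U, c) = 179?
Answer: 176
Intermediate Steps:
v(g) = -3 + 6*g
W(G, w) = (1 + G)²
A(f, b) = 400 - f (A(f, b) = (1 + (-3 + 6*(-3)))² - f = (1 + (-3 - 18))² - f = (1 - 21)² - f = (-20)² - f = 400 - f)
A(45, 12) - a(45, -223) = (400 - 1*45) - 1*179 = (400 - 45) - 179 = 355 - 179 = 176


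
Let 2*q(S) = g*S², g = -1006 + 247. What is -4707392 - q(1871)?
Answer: 2647571735/2 ≈ 1.3238e+9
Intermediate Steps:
g = -759
q(S) = -759*S²/2 (q(S) = (-759*S²)/2 = -759*S²/2)
-4707392 - q(1871) = -4707392 - (-759)*1871²/2 = -4707392 - (-759)*3500641/2 = -4707392 - 1*(-2656986519/2) = -4707392 + 2656986519/2 = 2647571735/2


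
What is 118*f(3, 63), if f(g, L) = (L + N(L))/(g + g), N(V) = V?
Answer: 2478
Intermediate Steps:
f(g, L) = L/g (f(g, L) = (L + L)/(g + g) = (2*L)/((2*g)) = (2*L)*(1/(2*g)) = L/g)
118*f(3, 63) = 118*(63/3) = 118*(63*(⅓)) = 118*21 = 2478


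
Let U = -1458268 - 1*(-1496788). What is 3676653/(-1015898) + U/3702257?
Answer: -1044060147297/289316575522 ≈ -3.6087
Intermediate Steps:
U = 38520 (U = -1458268 + 1496788 = 38520)
3676653/(-1015898) + U/3702257 = 3676653/(-1015898) + 38520/3702257 = 3676653*(-1/1015898) + 38520*(1/3702257) = -3676653/1015898 + 38520/3702257 = -1044060147297/289316575522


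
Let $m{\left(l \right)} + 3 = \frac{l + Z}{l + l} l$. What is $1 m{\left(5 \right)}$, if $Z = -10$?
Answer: $- \frac{11}{2} \approx -5.5$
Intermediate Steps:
$m{\left(l \right)} = -8 + \frac{l}{2}$ ($m{\left(l \right)} = -3 + \frac{l - 10}{l + l} l = -3 + \frac{-10 + l}{2 l} l = -3 + \left(-5 + \frac{l}{2}\right) = -8 + \frac{l}{2}$)
$1 m{\left(5 \right)} = 1 \left(-8 + \frac{1}{2} \cdot 5\right) = 1 \left(-8 + \frac{5}{2}\right) = 1 \left(- \frac{11}{2}\right) = - \frac{11}{2}$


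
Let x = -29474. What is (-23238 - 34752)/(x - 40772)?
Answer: 28995/35123 ≈ 0.82553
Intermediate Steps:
(-23238 - 34752)/(x - 40772) = (-23238 - 34752)/(-29474 - 40772) = -57990/(-70246) = -57990*(-1/70246) = 28995/35123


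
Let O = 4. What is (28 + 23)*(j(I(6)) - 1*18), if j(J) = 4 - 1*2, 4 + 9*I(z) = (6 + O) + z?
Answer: -816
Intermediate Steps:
I(z) = ⅔ + z/9 (I(z) = -4/9 + ((6 + 4) + z)/9 = -4/9 + (10 + z)/9 = -4/9 + (10/9 + z/9) = ⅔ + z/9)
j(J) = 2 (j(J) = 4 - 2 = 2)
(28 + 23)*(j(I(6)) - 1*18) = (28 + 23)*(2 - 1*18) = 51*(2 - 18) = 51*(-16) = -816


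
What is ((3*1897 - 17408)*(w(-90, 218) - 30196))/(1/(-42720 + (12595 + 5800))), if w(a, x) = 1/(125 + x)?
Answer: -421710809937525/49 ≈ -8.6063e+12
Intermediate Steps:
((3*1897 - 17408)*(w(-90, 218) - 30196))/(1/(-42720 + (12595 + 5800))) = ((3*1897 - 17408)*(1/(125 + 218) - 30196))/(1/(-42720 + (12595 + 5800))) = ((5691 - 17408)*(1/343 - 30196))/(1/(-42720 + 18395)) = (-11717*(1/343 - 30196))/(1/(-24325)) = (-11717*(-10357227/343))/(-1/24325) = (121355628759/343)*(-24325) = -421710809937525/49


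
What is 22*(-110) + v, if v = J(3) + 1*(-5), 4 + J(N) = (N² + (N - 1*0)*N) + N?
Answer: -2408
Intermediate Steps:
J(N) = -4 + N + 2*N² (J(N) = -4 + ((N² + (N - 1*0)*N) + N) = -4 + ((N² + (N + 0)*N) + N) = -4 + ((N² + N*N) + N) = -4 + ((N² + N²) + N) = -4 + (2*N² + N) = -4 + (N + 2*N²) = -4 + N + 2*N²)
v = 12 (v = (-4 + 3 + 2*3²) + 1*(-5) = (-4 + 3 + 2*9) - 5 = (-4 + 3 + 18) - 5 = 17 - 5 = 12)
22*(-110) + v = 22*(-110) + 12 = -2420 + 12 = -2408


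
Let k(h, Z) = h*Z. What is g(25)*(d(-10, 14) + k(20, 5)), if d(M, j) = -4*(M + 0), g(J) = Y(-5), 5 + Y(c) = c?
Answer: -1400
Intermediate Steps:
k(h, Z) = Z*h
Y(c) = -5 + c
g(J) = -10 (g(J) = -5 - 5 = -10)
d(M, j) = -4*M
g(25)*(d(-10, 14) + k(20, 5)) = -10*(-4*(-10) + 5*20) = -10*(40 + 100) = -10*140 = -1400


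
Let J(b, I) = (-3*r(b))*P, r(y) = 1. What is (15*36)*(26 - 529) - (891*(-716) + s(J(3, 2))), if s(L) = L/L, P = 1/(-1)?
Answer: 366335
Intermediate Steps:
P = -1
J(b, I) = 3 (J(b, I) = -3*1*(-1) = -3*(-1) = 3)
s(L) = 1
(15*36)*(26 - 529) - (891*(-716) + s(J(3, 2))) = (15*36)*(26 - 529) - (891*(-716) + 1) = 540*(-503) - (-637956 + 1) = -271620 - 1*(-637955) = -271620 + 637955 = 366335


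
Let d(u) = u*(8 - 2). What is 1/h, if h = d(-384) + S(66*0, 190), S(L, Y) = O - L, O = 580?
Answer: -1/1724 ≈ -0.00058005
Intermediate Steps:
S(L, Y) = 580 - L
d(u) = 6*u (d(u) = u*6 = 6*u)
h = -1724 (h = 6*(-384) + (580 - 66*0) = -2304 + (580 - 1*0) = -2304 + (580 + 0) = -2304 + 580 = -1724)
1/h = 1/(-1724) = -1/1724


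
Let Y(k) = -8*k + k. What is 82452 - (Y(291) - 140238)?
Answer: 224727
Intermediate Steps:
Y(k) = -7*k
82452 - (Y(291) - 140238) = 82452 - (-7*291 - 140238) = 82452 - (-2037 - 140238) = 82452 - 1*(-142275) = 82452 + 142275 = 224727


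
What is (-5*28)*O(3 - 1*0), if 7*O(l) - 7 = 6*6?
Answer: -860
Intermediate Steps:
O(l) = 43/7 (O(l) = 1 + (6*6)/7 = 1 + (⅐)*36 = 1 + 36/7 = 43/7)
(-5*28)*O(3 - 1*0) = -5*28*(43/7) = -140*43/7 = -860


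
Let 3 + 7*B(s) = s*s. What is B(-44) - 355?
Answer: -552/7 ≈ -78.857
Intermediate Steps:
B(s) = -3/7 + s²/7 (B(s) = -3/7 + (s*s)/7 = -3/7 + s²/7)
B(-44) - 355 = (-3/7 + (⅐)*(-44)²) - 355 = (-3/7 + (⅐)*1936) - 355 = (-3/7 + 1936/7) - 355 = 1933/7 - 355 = -552/7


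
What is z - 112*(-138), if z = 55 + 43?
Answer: 15554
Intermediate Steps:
z = 98
z - 112*(-138) = 98 - 112*(-138) = 98 + 15456 = 15554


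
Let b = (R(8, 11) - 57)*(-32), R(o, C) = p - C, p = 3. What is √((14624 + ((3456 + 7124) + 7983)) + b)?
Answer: √35267 ≈ 187.80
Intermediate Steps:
R(o, C) = 3 - C
b = 2080 (b = ((3 - 1*11) - 57)*(-32) = ((3 - 11) - 57)*(-32) = (-8 - 57)*(-32) = -65*(-32) = 2080)
√((14624 + ((3456 + 7124) + 7983)) + b) = √((14624 + ((3456 + 7124) + 7983)) + 2080) = √((14624 + (10580 + 7983)) + 2080) = √((14624 + 18563) + 2080) = √(33187 + 2080) = √35267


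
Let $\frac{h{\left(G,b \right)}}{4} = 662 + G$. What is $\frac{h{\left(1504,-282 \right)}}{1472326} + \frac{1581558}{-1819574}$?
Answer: $- \frac{578201043693}{669751527281} \approx -0.86331$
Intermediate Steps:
$h{\left(G,b \right)} = 2648 + 4 G$ ($h{\left(G,b \right)} = 4 \left(662 + G\right) = 2648 + 4 G$)
$\frac{h{\left(1504,-282 \right)}}{1472326} + \frac{1581558}{-1819574} = \frac{2648 + 4 \cdot 1504}{1472326} + \frac{1581558}{-1819574} = \left(2648 + 6016\right) \frac{1}{1472326} + 1581558 \left(- \frac{1}{1819574}\right) = 8664 \cdot \frac{1}{1472326} - \frac{790779}{909787} = \frac{4332}{736163} - \frac{790779}{909787} = - \frac{578201043693}{669751527281}$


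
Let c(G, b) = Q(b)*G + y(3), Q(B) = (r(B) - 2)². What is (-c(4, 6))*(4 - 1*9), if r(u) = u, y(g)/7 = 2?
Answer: 390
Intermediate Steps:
y(g) = 14 (y(g) = 7*2 = 14)
Q(B) = (-2 + B)² (Q(B) = (B - 2)² = (-2 + B)²)
c(G, b) = 14 + G*(-2 + b)² (c(G, b) = (-2 + b)²*G + 14 = G*(-2 + b)² + 14 = 14 + G*(-2 + b)²)
(-c(4, 6))*(4 - 1*9) = (-(14 + 4*(-2 + 6)²))*(4 - 1*9) = (-(14 + 4*4²))*(4 - 9) = -(14 + 4*16)*(-5) = -(14 + 64)*(-5) = -1*78*(-5) = -78*(-5) = 390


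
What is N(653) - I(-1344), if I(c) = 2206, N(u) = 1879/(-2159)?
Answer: -4764633/2159 ≈ -2206.9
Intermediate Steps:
N(u) = -1879/2159 (N(u) = 1879*(-1/2159) = -1879/2159)
N(653) - I(-1344) = -1879/2159 - 1*2206 = -1879/2159 - 2206 = -4764633/2159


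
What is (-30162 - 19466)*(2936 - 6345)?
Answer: 169181852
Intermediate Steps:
(-30162 - 19466)*(2936 - 6345) = -49628*(-3409) = 169181852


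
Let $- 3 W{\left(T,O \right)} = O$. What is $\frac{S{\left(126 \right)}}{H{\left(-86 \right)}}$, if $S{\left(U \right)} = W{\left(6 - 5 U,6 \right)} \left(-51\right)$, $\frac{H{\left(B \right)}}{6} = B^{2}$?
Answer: $\frac{17}{7396} \approx 0.0022985$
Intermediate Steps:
$W{\left(T,O \right)} = - \frac{O}{3}$
$H{\left(B \right)} = 6 B^{2}$
$S{\left(U \right)} = 102$ ($S{\left(U \right)} = \left(- \frac{1}{3}\right) 6 \left(-51\right) = \left(-2\right) \left(-51\right) = 102$)
$\frac{S{\left(126 \right)}}{H{\left(-86 \right)}} = \frac{102}{6 \left(-86\right)^{2}} = \frac{102}{6 \cdot 7396} = \frac{102}{44376} = 102 \cdot \frac{1}{44376} = \frac{17}{7396}$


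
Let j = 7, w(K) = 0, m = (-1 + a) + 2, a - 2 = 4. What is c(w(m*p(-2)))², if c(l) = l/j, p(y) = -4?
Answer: 0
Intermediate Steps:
a = 6 (a = 2 + 4 = 6)
m = 7 (m = (-1 + 6) + 2 = 5 + 2 = 7)
c(l) = l/7
c(w(m*p(-2)))² = ((⅐)*0)² = 0² = 0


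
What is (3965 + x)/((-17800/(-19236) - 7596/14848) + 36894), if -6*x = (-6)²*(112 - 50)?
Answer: 64138671744/658602475261 ≈ 0.097386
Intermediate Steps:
x = -372 (x = -(-6)²*(112 - 50)/6 = -6*62 = -⅙*2232 = -372)
(3965 + x)/((-17800/(-19236) - 7596/14848) + 36894) = (3965 - 372)/((-17800/(-19236) - 7596/14848) + 36894) = 3593/((-17800*(-1/19236) - 7596*1/14848) + 36894) = 3593/((4450/4809 - 1899/3712) + 36894) = 3593/(7386109/17851008 + 36894) = 3593/(658602475261/17851008) = 3593*(17851008/658602475261) = 64138671744/658602475261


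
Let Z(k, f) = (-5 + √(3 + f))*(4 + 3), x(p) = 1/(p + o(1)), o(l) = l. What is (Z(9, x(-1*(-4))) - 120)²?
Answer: 120909/5 - 1736*√5 ≈ 20300.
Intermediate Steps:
x(p) = 1/(1 + p) (x(p) = 1/(p + 1) = 1/(1 + p))
Z(k, f) = -35 + 7*√(3 + f) (Z(k, f) = (-5 + √(3 + f))*7 = -35 + 7*√(3 + f))
(Z(9, x(-1*(-4))) - 120)² = ((-35 + 7*√(3 + 1/(1 - 1*(-4)))) - 120)² = ((-35 + 7*√(3 + 1/(1 + 4))) - 120)² = ((-35 + 7*√(3 + 1/5)) - 120)² = ((-35 + 7*√(3 + ⅕)) - 120)² = ((-35 + 7*√(16/5)) - 120)² = ((-35 + 7*(4*√5/5)) - 120)² = ((-35 + 28*√5/5) - 120)² = (-155 + 28*√5/5)²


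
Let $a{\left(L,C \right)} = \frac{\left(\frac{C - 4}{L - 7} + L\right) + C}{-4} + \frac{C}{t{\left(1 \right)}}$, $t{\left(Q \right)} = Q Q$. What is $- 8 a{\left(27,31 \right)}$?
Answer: $- \frac{1293}{10} \approx -129.3$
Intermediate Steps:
$t{\left(Q \right)} = Q^{2}$
$a{\left(L,C \right)} = - \frac{L}{4} + \frac{3 C}{4} - \frac{-4 + C}{4 \left(-7 + L\right)}$ ($a{\left(L,C \right)} = \frac{\left(\frac{C - 4}{L - 7} + L\right) + C}{-4} + \frac{C}{1^{2}} = \left(\left(\frac{-4 + C}{-7 + L} + L\right) + C\right) \left(- \frac{1}{4}\right) + \frac{C}{1} = \left(\left(\frac{-4 + C}{-7 + L} + L\right) + C\right) \left(- \frac{1}{4}\right) + C 1 = \left(\left(L + \frac{-4 + C}{-7 + L}\right) + C\right) \left(- \frac{1}{4}\right) + C = \left(C + L + \frac{-4 + C}{-7 + L}\right) \left(- \frac{1}{4}\right) + C = \left(- \frac{C}{4} - \frac{L}{4} - \frac{-4 + C}{4 \left(-7 + L\right)}\right) + C = - \frac{L}{4} + \frac{3 C}{4} - \frac{-4 + C}{4 \left(-7 + L\right)}$)
$- 8 a{\left(27,31 \right)} = - 8 \frac{4 - 27^{2} - 682 + 7 \cdot 27 + 3 \cdot 31 \cdot 27}{4 \left(-7 + 27\right)} = - 8 \frac{4 - 729 - 682 + 189 + 2511}{4 \cdot 20} = - 8 \cdot \frac{1}{4} \cdot \frac{1}{20} \left(4 - 729 - 682 + 189 + 2511\right) = - 8 \cdot \frac{1}{4} \cdot \frac{1}{20} \cdot 1293 = \left(-8\right) \frac{1293}{80} = - \frac{1293}{10}$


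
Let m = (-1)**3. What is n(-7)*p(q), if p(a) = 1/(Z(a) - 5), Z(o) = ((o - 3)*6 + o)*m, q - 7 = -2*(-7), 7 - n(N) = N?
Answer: -7/67 ≈ -0.10448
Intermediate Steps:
m = -1
n(N) = 7 - N
q = 21 (q = 7 - 2*(-7) = 7 + 14 = 21)
Z(o) = 18 - 7*o (Z(o) = ((o - 3)*6 + o)*(-1) = ((-3 + o)*6 + o)*(-1) = ((-18 + 6*o) + o)*(-1) = (-18 + 7*o)*(-1) = 18 - 7*o)
p(a) = 1/(13 - 7*a) (p(a) = 1/((18 - 7*a) - 5) = 1/(13 - 7*a))
n(-7)*p(q) = (7 - 1*(-7))*(-1/(-13 + 7*21)) = (7 + 7)*(-1/(-13 + 147)) = 14*(-1/134) = -7/67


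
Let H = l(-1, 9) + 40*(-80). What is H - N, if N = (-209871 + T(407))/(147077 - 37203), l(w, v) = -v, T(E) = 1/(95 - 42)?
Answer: -9337958568/2911661 ≈ -3207.1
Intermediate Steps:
T(E) = 1/53
N = -5561581/2911661 (N = (-209871 + 1/53)/(147077 - 37203) = -11123162/53/109874 = -11123162/53*1/109874 = -5561581/2911661 ≈ -1.9101)
H = -3209 (H = -1*9 + 40*(-80) = -9 - 3200 = -3209)
H - N = -3209 - 1*(-5561581/2911661) = -3209 + 5561581/2911661 = -9337958568/2911661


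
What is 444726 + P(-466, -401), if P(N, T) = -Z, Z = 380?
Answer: 444346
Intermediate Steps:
P(N, T) = -380 (P(N, T) = -1*380 = -380)
444726 + P(-466, -401) = 444726 - 380 = 444346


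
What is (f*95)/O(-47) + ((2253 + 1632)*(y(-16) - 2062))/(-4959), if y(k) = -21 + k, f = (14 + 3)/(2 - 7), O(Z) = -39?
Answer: 35514638/21489 ≈ 1652.7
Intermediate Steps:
f = -17/5 (f = 17/(-5) = 17*(-⅕) = -17/5 ≈ -3.4000)
(f*95)/O(-47) + ((2253 + 1632)*(y(-16) - 2062))/(-4959) = -17/5*95/(-39) + ((2253 + 1632)*((-21 - 16) - 2062))/(-4959) = -323*(-1/39) + (3885*(-37 - 2062))*(-1/4959) = 323/39 + (3885*(-2099))*(-1/4959) = 323/39 - 8154615*(-1/4959) = 323/39 + 2718205/1653 = 35514638/21489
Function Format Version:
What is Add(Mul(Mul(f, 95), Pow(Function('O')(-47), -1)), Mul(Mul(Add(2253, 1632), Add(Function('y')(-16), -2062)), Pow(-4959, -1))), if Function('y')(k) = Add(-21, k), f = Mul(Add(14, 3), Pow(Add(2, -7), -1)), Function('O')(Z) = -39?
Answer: Rational(35514638, 21489) ≈ 1652.7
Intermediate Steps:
f = Rational(-17, 5) (f = Mul(17, Pow(-5, -1)) = Mul(17, Rational(-1, 5)) = Rational(-17, 5) ≈ -3.4000)
Add(Mul(Mul(f, 95), Pow(Function('O')(-47), -1)), Mul(Mul(Add(2253, 1632), Add(Function('y')(-16), -2062)), Pow(-4959, -1))) = Add(Mul(Mul(Rational(-17, 5), 95), Pow(-39, -1)), Mul(Mul(Add(2253, 1632), Add(Add(-21, -16), -2062)), Pow(-4959, -1))) = Add(Mul(-323, Rational(-1, 39)), Mul(Mul(3885, Add(-37, -2062)), Rational(-1, 4959))) = Add(Rational(323, 39), Mul(Mul(3885, -2099), Rational(-1, 4959))) = Add(Rational(323, 39), Mul(-8154615, Rational(-1, 4959))) = Add(Rational(323, 39), Rational(2718205, 1653)) = Rational(35514638, 21489)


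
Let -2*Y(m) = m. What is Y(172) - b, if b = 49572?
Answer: -49658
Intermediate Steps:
Y(m) = -m/2
Y(172) - b = -1/2*172 - 1*49572 = -86 - 49572 = -49658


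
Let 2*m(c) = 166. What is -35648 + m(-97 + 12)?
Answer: -35565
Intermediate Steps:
m(c) = 83 (m(c) = (½)*166 = 83)
-35648 + m(-97 + 12) = -35648 + 83 = -35565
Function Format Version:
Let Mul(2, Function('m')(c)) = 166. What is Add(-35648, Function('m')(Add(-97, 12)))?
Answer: -35565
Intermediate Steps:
Function('m')(c) = 83 (Function('m')(c) = Mul(Rational(1, 2), 166) = 83)
Add(-35648, Function('m')(Add(-97, 12))) = Add(-35648, 83) = -35565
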